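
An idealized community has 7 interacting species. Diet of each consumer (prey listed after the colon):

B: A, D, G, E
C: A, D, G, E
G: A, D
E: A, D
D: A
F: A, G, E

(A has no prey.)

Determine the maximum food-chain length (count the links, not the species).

One longest chain: A → D → G → C.
It has 4 species and 3 links.

3 links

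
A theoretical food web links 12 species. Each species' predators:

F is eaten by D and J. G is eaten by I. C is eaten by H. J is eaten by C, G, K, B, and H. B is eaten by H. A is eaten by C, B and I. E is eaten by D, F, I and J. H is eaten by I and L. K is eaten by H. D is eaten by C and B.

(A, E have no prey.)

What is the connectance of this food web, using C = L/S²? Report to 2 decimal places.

C = 0.15

The web has S = 12 species and L = 22 feeding links.
C = L / S² = 22 / 144 = 0.1528 ≈ 0.15.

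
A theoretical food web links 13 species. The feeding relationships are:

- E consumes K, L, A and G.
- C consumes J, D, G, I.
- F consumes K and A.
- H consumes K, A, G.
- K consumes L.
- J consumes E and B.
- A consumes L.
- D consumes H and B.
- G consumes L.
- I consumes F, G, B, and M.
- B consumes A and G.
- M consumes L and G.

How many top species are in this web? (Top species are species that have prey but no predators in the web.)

Top species (has prey, but nothing eats it): C.
Count: 1.

1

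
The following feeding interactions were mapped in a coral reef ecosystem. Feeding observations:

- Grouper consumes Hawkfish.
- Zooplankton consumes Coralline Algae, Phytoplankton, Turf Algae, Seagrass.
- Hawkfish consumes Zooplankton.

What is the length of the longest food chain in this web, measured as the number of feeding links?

3 links

One longest chain: Coralline Algae → Zooplankton → Hawkfish → Grouper.
It has 4 species and 3 links.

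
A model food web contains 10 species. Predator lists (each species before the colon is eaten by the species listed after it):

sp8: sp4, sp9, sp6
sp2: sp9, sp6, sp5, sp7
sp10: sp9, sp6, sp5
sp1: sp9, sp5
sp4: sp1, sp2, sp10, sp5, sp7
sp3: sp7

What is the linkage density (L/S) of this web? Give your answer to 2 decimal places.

L/S = 1.80

There are L = 18 links among S = 10 species.
L/S = 18/10 = 1.8000 ≈ 1.80.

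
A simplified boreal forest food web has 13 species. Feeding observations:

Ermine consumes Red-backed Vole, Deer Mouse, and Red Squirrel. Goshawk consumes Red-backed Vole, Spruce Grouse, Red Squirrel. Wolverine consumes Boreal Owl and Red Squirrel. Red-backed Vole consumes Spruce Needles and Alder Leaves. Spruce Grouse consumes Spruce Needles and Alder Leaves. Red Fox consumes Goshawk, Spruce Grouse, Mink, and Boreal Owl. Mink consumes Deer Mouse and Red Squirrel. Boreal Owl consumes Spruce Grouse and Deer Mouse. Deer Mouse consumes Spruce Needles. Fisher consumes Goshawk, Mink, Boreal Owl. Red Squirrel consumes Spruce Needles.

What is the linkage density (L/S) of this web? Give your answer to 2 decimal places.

L/S = 1.92

There are L = 25 links among S = 13 species.
L/S = 25/13 = 1.9231 ≈ 1.92.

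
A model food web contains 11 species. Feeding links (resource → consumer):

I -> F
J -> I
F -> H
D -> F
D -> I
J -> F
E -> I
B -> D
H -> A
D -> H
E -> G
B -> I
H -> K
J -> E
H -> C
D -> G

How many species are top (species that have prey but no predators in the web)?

Top species (has prey, but nothing eats it): G, C, K, A.
Count: 4.

4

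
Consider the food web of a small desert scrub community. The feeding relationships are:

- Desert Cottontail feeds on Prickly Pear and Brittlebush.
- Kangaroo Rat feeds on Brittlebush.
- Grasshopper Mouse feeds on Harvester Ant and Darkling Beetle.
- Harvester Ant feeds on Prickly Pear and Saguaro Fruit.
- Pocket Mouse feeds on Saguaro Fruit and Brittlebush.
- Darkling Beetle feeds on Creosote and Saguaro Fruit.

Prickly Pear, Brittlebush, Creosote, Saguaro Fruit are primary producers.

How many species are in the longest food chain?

One longest chain: Prickly Pear → Harvester Ant → Grasshopper Mouse.
It has 3 species and 2 links.

3 species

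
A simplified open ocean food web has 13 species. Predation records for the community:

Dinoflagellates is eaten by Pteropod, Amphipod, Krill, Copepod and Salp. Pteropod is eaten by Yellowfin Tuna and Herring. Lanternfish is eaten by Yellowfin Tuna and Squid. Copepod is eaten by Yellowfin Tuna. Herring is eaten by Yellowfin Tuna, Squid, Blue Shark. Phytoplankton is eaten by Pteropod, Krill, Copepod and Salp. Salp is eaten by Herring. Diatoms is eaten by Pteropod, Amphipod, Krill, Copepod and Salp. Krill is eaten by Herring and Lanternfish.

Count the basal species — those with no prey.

3

Basal species (no prey listed): Dinoflagellates, Diatoms, Phytoplankton.
Count: 3.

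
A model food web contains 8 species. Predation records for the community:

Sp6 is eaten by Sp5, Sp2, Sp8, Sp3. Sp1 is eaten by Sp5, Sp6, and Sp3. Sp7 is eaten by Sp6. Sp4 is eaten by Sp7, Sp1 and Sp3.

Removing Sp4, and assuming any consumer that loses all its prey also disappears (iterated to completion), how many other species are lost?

Remove Sp4.
Round 1: Sp1 (all prey gone), Sp7 (all prey gone) → extinct.
Round 2: Sp6 (all prey gone) → extinct.
Round 3: Sp2 (all prey gone), Sp5 (all prey gone), Sp8 (all prey gone), Sp3 (all prey gone) → extinct.
No further losses. Total secondary extinctions: 7.

7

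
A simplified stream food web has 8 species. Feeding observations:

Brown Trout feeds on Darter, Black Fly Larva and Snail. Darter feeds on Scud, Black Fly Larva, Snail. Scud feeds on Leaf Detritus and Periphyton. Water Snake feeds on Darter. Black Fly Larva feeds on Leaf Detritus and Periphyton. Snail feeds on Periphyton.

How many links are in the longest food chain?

One longest chain: Periphyton → Snail → Darter → Brown Trout.
It has 4 species and 3 links.

3 links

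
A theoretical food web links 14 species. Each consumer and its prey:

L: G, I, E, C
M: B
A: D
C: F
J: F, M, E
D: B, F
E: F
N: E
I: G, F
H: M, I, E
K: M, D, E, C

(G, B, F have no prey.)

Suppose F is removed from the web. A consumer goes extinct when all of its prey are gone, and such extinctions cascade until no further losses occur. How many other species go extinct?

3

Remove F.
Round 1: E (all prey gone), C (all prey gone) → extinct.
Round 2: N (all prey gone) → extinct.
No further losses. Total secondary extinctions: 3.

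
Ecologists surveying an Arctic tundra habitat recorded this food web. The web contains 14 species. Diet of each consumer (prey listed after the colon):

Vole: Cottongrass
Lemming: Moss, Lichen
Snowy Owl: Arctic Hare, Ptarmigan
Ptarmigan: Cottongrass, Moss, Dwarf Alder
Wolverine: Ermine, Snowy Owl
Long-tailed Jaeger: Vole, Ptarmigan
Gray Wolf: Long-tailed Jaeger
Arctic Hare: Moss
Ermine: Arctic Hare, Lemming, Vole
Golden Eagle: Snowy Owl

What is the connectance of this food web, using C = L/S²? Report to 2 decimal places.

The web has S = 14 species and L = 18 feeding links.
C = L / S² = 18 / 196 = 0.0918 ≈ 0.09.

C = 0.09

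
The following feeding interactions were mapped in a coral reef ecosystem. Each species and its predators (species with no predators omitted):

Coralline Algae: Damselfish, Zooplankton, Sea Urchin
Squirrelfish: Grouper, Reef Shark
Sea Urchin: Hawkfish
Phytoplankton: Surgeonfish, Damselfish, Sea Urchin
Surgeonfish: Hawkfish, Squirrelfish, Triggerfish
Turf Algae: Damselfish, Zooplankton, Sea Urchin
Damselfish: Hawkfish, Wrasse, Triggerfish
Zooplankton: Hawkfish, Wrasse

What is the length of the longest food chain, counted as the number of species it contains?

One longest chain: Phytoplankton → Surgeonfish → Squirrelfish → Grouper.
It has 4 species and 3 links.

4 species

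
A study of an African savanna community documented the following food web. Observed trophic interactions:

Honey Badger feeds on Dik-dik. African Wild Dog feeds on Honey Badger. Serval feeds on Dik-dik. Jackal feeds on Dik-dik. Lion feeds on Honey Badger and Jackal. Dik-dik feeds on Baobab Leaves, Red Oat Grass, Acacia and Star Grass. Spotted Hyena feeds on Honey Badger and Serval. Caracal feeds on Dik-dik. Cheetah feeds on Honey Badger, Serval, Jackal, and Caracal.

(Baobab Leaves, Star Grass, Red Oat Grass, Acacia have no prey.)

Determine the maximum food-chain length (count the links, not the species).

One longest chain: Baobab Leaves → Dik-dik → Caracal → Cheetah.
It has 4 species and 3 links.

3 links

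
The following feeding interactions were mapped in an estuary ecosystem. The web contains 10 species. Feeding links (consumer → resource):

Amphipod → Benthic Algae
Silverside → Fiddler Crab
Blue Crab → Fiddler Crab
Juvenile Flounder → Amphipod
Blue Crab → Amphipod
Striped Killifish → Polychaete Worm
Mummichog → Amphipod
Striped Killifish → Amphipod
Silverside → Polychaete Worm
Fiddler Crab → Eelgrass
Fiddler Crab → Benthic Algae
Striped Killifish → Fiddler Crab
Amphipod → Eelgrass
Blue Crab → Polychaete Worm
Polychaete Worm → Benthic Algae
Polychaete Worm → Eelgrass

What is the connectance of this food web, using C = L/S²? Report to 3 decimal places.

The web has S = 10 species and L = 16 feeding links.
C = L / S² = 16 / 100 = 0.1600 ≈ 0.160.

C = 0.160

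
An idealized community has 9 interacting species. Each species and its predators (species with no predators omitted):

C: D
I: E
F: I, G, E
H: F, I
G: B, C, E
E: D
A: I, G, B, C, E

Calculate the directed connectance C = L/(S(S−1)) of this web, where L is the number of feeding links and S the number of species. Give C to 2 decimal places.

C = 0.22

The web has S = 9 species and L = 16 feeding links.
C = L / (S(S−1)) = 16 / 72 = 0.2222 ≈ 0.22.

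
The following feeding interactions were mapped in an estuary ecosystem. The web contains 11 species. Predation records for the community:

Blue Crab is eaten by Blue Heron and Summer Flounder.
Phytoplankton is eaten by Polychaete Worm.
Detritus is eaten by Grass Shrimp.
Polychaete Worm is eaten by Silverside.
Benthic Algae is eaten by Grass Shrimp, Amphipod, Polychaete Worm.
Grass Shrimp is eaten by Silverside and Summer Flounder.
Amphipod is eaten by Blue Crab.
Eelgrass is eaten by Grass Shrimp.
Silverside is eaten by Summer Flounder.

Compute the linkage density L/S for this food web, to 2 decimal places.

There are L = 13 links among S = 11 species.
L/S = 13/11 = 1.1818 ≈ 1.18.

L/S = 1.18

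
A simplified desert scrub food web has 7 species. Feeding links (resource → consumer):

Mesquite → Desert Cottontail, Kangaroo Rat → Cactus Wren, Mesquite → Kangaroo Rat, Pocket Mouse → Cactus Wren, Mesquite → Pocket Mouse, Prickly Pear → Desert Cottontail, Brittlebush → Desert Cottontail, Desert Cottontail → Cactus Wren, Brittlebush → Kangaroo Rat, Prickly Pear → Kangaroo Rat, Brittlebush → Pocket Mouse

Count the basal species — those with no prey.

Basal species (no prey listed): Prickly Pear, Brittlebush, Mesquite.
Count: 3.

3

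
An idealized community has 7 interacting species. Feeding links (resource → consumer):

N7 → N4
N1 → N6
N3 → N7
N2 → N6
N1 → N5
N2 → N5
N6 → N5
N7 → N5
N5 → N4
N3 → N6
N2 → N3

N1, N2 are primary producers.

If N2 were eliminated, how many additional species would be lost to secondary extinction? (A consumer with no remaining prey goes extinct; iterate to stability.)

2

Remove N2.
Round 1: N3 (all prey gone) → extinct.
Round 2: N7 (all prey gone) → extinct.
No further losses. Total secondary extinctions: 2.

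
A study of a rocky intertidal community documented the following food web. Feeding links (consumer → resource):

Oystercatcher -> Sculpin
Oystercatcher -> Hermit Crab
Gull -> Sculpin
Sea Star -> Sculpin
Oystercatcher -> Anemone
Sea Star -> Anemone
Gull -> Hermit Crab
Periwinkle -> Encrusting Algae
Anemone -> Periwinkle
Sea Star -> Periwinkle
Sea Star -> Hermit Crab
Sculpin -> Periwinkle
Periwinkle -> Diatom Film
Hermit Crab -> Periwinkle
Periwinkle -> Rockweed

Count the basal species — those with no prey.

Basal species (no prey listed): Rockweed, Encrusting Algae, Diatom Film.
Count: 3.

3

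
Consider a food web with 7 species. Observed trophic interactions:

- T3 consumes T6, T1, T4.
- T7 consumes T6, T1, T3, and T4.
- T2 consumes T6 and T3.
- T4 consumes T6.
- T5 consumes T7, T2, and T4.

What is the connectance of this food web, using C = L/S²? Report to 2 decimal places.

The web has S = 7 species and L = 13 feeding links.
C = L / S² = 13 / 49 = 0.2653 ≈ 0.27.

C = 0.27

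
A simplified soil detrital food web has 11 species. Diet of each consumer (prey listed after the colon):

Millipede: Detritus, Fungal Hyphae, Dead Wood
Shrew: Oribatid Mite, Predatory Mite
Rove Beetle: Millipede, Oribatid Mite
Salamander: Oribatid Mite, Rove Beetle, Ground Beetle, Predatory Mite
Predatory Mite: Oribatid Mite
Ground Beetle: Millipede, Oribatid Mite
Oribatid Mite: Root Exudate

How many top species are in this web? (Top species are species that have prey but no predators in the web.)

Top species (has prey, but nothing eats it): Salamander, Shrew.
Count: 2.

2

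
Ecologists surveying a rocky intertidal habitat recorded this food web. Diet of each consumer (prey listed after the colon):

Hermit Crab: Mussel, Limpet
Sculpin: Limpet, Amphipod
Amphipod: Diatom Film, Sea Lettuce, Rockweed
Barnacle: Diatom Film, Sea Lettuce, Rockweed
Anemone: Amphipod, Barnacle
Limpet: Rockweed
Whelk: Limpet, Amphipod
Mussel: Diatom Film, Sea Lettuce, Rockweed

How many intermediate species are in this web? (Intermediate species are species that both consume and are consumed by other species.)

4

Intermediate species (has both prey and predators): Mussel, Limpet, Amphipod, Barnacle.
Count: 4.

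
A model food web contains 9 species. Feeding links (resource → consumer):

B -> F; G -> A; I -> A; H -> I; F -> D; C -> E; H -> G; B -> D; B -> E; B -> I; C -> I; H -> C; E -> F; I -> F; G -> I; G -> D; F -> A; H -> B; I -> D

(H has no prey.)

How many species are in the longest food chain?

One longest chain: H → C → E → F → A.
It has 5 species and 4 links.

5 species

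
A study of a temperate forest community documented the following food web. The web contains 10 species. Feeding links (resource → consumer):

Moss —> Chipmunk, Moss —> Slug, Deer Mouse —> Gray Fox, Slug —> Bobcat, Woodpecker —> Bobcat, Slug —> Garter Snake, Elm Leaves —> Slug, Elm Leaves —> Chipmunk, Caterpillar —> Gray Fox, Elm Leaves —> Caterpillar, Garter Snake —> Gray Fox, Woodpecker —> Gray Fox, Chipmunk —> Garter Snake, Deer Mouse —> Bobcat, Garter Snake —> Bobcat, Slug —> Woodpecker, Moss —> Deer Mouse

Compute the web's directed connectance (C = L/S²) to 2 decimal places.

The web has S = 10 species and L = 17 feeding links.
C = L / S² = 17 / 100 = 0.1700 ≈ 0.17.

C = 0.17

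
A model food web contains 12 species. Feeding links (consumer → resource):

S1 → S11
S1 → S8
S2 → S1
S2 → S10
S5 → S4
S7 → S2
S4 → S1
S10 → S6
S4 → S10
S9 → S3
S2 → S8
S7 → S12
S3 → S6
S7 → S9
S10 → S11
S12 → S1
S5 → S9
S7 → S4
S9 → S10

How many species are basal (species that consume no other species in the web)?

Basal species (no prey listed): S6, S11, S8.
Count: 3.

3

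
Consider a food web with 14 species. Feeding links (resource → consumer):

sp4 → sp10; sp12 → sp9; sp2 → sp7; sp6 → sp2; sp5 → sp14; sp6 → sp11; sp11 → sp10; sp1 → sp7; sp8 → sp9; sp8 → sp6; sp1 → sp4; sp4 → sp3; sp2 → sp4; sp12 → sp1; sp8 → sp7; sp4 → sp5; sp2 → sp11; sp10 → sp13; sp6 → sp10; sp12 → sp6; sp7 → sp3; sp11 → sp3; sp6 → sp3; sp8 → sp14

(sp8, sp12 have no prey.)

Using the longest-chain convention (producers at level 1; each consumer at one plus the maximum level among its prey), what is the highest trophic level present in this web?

Producers (level 1): sp8, sp12.
sp8 → sp6 → sp2 → sp11 → sp10 → sp13 gives sp13 level 6.
No species has a prey at level 6, so no species reaches level 7.

6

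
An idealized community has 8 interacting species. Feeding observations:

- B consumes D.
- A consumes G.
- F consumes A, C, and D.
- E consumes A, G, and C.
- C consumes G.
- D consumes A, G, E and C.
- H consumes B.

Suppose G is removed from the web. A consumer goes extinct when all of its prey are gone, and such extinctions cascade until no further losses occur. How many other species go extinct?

7

Remove G.
Round 1: C (all prey gone), A (all prey gone) → extinct.
Round 2: E (all prey gone) → extinct.
Round 3: D (all prey gone) → extinct.
Round 4: F (all prey gone), B (all prey gone) → extinct.
Round 5: H (all prey gone) → extinct.
No further losses. Total secondary extinctions: 7.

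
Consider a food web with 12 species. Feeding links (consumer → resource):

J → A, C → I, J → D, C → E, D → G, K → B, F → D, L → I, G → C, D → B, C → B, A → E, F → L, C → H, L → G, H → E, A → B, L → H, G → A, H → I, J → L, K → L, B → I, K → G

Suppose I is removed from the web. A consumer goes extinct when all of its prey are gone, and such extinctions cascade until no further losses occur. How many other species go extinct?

1

Remove I.
Round 1: B (all prey gone) → extinct.
No further losses. Total secondary extinctions: 1.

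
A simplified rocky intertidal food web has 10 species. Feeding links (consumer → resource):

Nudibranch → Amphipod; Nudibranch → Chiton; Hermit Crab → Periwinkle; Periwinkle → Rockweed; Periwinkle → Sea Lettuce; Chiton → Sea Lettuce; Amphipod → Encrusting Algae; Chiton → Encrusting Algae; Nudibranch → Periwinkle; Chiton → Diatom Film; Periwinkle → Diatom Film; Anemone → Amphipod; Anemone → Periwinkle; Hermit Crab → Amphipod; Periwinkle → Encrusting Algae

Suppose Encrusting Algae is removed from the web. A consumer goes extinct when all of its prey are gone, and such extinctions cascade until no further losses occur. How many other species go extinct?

1

Remove Encrusting Algae.
Round 1: Amphipod (all prey gone) → extinct.
No further losses. Total secondary extinctions: 1.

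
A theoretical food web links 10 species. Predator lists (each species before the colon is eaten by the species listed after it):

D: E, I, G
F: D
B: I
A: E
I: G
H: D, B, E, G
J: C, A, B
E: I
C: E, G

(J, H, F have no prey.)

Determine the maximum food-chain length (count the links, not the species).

One longest chain: H → D → E → I → G.
It has 5 species and 4 links.

4 links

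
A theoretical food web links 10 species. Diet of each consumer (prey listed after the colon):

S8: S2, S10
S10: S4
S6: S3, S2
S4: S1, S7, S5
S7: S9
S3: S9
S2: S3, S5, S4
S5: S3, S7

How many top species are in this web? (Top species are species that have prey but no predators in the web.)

2

Top species (has prey, but nothing eats it): S8, S6.
Count: 2.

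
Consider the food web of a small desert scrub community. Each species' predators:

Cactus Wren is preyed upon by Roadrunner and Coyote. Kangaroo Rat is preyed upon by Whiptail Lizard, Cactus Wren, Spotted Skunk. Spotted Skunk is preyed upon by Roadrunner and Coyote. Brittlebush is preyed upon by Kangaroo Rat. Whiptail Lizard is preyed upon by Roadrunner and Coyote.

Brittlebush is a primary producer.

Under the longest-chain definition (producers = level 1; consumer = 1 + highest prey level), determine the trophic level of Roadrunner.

Trophic level 4

Brittlebush is a producer → level 1.
Kangaroo Rat eats Brittlebush → level 2.
Cactus Wren eats Kangaroo Rat → level 3.
Roadrunner eats Cactus Wren (level 3); other prey at levels: Spotted Skunk 3, Whiptail Lizard 3 → level 4.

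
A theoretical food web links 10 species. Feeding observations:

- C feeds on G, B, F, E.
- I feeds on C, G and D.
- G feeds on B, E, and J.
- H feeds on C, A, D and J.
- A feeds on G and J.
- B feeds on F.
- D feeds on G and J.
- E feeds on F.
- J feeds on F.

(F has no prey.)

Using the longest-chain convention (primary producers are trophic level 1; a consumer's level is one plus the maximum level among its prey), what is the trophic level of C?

Trophic level 4

F is a producer → level 1.
J eats F → level 2.
G eats J (level 2); other prey at levels: E 2, B 2 → level 3.
C eats G (level 3); other prey at levels: F 1, E 2, B 2 → level 4.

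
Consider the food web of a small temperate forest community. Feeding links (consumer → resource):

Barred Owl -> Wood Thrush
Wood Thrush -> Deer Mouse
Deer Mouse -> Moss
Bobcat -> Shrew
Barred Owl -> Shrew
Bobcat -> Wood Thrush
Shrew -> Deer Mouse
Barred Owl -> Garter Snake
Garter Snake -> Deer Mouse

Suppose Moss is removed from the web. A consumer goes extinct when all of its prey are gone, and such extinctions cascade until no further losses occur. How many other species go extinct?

6

Remove Moss.
Round 1: Deer Mouse (all prey gone) → extinct.
Round 2: Garter Snake (all prey gone), Wood Thrush (all prey gone), Shrew (all prey gone) → extinct.
Round 3: Bobcat (all prey gone), Barred Owl (all prey gone) → extinct.
No further losses. Total secondary extinctions: 6.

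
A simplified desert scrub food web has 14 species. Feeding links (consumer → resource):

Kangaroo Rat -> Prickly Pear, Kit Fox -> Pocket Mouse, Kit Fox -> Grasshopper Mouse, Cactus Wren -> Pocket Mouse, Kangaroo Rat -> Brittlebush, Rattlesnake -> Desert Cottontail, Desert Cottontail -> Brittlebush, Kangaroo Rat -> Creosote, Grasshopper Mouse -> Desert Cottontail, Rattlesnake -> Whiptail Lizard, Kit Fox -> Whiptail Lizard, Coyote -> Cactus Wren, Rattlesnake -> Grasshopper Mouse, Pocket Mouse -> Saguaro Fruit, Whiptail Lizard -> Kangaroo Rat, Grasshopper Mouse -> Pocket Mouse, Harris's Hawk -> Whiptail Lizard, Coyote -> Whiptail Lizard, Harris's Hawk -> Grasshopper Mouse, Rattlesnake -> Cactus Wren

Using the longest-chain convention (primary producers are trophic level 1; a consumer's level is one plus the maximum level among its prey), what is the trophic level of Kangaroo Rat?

Trophic level 2

Creosote is a producer → level 1.
Kangaroo Rat eats Creosote (level 1); other prey at levels: Brittlebush 1, Prickly Pear 1 → level 2.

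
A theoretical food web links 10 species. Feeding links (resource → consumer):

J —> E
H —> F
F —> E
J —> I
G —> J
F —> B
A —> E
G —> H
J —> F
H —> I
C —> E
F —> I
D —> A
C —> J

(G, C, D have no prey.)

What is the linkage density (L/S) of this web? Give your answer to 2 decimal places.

L/S = 1.40

There are L = 14 links among S = 10 species.
L/S = 14/10 = 1.4000 ≈ 1.40.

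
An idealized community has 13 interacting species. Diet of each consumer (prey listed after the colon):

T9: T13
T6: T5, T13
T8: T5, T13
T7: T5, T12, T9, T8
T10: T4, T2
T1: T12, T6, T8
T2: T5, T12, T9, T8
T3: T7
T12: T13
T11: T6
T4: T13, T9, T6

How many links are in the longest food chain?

One longest chain: T13 → T12 → T7 → T3.
It has 4 species and 3 links.

3 links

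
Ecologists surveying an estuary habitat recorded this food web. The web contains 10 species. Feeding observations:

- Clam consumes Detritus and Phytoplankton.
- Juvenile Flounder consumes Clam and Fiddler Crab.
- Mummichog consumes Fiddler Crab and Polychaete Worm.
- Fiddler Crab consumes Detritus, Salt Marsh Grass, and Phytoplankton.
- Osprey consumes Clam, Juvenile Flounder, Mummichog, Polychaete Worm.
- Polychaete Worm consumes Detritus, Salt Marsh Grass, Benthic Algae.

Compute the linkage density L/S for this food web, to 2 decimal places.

L/S = 1.60

There are L = 16 links among S = 10 species.
L/S = 16/10 = 1.6000 ≈ 1.60.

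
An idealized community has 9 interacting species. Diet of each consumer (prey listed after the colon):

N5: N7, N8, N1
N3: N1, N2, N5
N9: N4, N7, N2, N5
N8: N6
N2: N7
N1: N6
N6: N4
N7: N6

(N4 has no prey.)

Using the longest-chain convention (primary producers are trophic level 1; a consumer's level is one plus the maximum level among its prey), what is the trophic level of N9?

N4 is a producer → level 1.
N6 eats N4 → level 2.
N7 eats N6 → level 3.
N2 eats N7 → level 4.
N9 eats N2 (level 4); other prey at levels: N4 1, N7 3, N5 4 → level 5.

Trophic level 5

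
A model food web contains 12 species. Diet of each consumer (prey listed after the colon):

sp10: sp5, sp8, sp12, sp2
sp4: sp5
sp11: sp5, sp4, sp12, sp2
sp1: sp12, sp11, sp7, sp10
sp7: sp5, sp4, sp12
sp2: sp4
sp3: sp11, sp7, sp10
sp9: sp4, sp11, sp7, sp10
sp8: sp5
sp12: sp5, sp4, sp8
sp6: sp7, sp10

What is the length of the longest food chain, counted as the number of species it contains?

5 species

One longest chain: sp5 → sp4 → sp12 → sp11 → sp3.
It has 5 species and 4 links.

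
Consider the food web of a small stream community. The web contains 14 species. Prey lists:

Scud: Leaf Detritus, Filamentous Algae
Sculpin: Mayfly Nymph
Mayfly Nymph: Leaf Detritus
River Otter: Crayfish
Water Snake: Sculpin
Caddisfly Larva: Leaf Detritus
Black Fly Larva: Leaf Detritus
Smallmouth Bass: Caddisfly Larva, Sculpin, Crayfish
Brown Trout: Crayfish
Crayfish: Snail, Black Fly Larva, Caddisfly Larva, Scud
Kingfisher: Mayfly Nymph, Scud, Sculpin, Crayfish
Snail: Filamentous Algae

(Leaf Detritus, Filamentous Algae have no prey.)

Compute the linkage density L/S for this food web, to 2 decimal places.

There are L = 21 links among S = 14 species.
L/S = 21/14 = 1.5000 ≈ 1.50.

L/S = 1.50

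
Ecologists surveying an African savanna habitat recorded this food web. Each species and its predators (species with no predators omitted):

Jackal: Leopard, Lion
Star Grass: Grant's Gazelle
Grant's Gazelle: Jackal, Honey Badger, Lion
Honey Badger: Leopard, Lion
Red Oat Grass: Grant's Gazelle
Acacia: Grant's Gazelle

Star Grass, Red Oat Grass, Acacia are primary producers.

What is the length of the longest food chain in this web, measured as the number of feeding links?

One longest chain: Star Grass → Grant's Gazelle → Jackal → Leopard.
It has 4 species and 3 links.

3 links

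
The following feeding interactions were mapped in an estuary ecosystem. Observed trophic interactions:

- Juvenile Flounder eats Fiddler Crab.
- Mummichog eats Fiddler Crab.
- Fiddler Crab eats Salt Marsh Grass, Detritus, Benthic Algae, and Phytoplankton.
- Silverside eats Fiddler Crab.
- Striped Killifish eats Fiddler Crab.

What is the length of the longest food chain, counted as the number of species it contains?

3 species

One longest chain: Detritus → Fiddler Crab → Striped Killifish.
It has 3 species and 2 links.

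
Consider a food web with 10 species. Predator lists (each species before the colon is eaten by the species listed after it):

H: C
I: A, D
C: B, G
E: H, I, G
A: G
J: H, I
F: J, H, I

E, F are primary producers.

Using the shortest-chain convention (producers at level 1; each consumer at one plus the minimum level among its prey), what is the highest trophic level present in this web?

4

Producers (level 1): E, F.
Following each consumer down to its lowest-level prey: E → H → C → B (levels 1 through 4).
All prey of B (C 3) are at level 3 or above, so B is at level 1 + 3 = 4.
Every consumer has at least one prey at level 3 or below, so none exceeds level 4.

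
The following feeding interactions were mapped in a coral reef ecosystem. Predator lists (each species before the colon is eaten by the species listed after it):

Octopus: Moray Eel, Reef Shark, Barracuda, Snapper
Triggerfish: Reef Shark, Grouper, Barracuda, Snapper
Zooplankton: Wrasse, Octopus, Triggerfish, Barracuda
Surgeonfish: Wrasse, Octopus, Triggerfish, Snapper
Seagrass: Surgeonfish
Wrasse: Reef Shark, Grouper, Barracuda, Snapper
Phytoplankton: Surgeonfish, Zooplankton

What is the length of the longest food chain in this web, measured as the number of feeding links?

One longest chain: Seagrass → Surgeonfish → Octopus → Moray Eel.
It has 4 species and 3 links.

3 links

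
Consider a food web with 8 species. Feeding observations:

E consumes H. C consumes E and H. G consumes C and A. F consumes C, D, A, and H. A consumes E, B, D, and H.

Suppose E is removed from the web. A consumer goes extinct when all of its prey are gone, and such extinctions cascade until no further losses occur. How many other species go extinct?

Remove E.
Every predator of it retains at least one other prey: C still has H; A still has B, H, D.
No consumer loses all prey, so no secondary extinctions occur.

0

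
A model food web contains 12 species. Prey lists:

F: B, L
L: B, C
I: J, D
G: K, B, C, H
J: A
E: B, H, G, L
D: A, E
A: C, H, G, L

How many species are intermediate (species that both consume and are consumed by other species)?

6

Intermediate species (has both prey and predators): G, L, A, E, J, D.
Count: 6.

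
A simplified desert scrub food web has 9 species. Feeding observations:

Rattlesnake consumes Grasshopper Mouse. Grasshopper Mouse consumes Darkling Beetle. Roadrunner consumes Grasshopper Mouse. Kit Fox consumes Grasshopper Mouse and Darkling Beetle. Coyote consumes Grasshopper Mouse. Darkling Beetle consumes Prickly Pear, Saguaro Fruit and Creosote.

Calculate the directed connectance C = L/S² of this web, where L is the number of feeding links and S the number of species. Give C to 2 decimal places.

The web has S = 9 species and L = 9 feeding links.
C = L / S² = 9 / 81 = 0.1111 ≈ 0.11.

C = 0.11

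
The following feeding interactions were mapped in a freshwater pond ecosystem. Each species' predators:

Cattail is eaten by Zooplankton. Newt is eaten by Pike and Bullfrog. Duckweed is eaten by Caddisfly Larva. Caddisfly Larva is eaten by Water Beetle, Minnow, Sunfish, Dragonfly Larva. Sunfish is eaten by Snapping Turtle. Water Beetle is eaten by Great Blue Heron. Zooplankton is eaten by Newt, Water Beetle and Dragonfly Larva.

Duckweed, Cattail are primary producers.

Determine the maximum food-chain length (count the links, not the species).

3 links

One longest chain: Cattail → Zooplankton → Newt → Pike.
It has 4 species and 3 links.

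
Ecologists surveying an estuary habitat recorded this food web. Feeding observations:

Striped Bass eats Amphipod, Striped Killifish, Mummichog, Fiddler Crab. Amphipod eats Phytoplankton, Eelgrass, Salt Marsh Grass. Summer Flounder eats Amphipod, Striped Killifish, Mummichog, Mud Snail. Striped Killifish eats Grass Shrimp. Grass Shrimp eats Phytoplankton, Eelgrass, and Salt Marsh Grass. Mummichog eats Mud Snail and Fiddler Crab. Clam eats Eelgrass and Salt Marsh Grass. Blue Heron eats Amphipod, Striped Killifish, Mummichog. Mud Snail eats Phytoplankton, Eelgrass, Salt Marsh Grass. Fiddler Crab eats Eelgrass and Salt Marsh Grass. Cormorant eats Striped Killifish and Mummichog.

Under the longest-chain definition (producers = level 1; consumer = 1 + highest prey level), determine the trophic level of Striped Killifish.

Trophic level 3

Salt Marsh Grass is a producer → level 1.
Grass Shrimp eats Salt Marsh Grass (level 1); other prey at levels: Phytoplankton 1, Eelgrass 1 → level 2.
Striped Killifish eats Grass Shrimp → level 3.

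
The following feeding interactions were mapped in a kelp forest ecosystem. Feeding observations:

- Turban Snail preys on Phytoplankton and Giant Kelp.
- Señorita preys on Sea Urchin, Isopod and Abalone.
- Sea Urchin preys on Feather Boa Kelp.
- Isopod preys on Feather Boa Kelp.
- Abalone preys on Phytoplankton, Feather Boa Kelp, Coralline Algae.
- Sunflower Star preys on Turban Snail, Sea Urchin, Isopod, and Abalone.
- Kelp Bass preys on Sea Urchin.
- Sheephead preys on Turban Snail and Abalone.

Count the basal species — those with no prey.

Basal species (no prey listed): Feather Boa Kelp, Giant Kelp, Phytoplankton, Coralline Algae.
Count: 4.

4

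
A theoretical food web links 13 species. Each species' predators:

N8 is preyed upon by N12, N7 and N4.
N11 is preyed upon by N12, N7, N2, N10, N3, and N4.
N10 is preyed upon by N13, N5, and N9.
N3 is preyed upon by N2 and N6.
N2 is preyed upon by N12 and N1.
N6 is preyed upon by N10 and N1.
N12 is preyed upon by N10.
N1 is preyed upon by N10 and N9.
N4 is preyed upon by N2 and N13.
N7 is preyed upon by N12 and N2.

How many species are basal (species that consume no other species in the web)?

2

Basal species (no prey listed): N11, N8.
Count: 2.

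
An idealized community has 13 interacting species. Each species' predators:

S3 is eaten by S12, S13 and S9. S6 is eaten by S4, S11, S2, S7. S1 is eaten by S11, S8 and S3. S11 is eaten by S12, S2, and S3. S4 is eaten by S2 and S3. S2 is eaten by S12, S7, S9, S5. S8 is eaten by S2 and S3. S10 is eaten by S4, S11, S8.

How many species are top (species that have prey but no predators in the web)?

5

Top species (has prey, but nothing eats it): S12, S7, S5, S13, S9.
Count: 5.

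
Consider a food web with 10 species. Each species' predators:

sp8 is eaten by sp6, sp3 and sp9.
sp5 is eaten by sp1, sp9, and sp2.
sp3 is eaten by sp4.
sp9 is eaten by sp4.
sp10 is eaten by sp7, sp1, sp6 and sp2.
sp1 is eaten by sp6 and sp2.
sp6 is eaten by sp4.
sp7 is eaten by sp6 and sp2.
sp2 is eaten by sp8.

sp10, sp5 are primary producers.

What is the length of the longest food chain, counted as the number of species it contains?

One longest chain: sp10 → sp7 → sp2 → sp8 → sp3 → sp4.
It has 6 species and 5 links.

6 species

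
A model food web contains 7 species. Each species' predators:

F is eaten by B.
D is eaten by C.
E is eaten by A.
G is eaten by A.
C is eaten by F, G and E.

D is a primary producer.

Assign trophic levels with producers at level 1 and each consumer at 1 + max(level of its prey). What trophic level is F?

Trophic level 3

D is a producer → level 1.
C eats D → level 2.
F eats C → level 3.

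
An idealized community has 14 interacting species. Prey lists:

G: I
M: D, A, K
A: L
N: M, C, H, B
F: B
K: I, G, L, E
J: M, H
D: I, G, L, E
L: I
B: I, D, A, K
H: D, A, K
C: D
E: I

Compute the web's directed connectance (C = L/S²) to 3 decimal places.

C = 0.153

The web has S = 14 species and L = 30 feeding links.
C = L / S² = 30 / 196 = 0.1531 ≈ 0.153.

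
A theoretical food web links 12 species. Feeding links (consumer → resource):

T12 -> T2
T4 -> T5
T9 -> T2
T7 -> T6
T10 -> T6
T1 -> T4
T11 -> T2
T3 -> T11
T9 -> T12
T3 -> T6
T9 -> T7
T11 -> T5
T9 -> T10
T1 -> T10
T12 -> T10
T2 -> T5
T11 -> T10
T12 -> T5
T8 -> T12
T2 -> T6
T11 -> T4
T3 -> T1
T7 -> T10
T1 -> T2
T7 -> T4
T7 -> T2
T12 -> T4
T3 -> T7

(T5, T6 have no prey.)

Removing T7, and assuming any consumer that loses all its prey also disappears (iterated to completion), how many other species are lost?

0

Remove T7.
Every predator of it retains at least one other prey: T3 still has T6, T11, T1; T9 still has T2, T10, T12.
No consumer loses all prey, so no secondary extinctions occur.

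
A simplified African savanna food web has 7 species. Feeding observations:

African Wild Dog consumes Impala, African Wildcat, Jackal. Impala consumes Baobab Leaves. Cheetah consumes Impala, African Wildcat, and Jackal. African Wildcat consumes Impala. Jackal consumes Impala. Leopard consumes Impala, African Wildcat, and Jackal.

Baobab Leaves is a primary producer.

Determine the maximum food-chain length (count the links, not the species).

One longest chain: Baobab Leaves → Impala → Jackal → Leopard.
It has 4 species and 3 links.

3 links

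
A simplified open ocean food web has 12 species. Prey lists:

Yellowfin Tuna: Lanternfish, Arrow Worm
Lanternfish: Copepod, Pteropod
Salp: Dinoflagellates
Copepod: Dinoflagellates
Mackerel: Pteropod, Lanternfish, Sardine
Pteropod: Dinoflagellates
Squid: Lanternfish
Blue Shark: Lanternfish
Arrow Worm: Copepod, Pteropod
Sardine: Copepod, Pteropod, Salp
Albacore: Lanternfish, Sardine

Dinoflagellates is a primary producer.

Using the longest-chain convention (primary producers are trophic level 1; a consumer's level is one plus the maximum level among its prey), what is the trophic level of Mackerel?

Trophic level 4

Dinoflagellates is a producer → level 1.
Copepod eats Dinoflagellates → level 2.
Lanternfish eats Copepod (level 2); other prey at levels: Pteropod 2 → level 3.
Mackerel eats Lanternfish (level 3); other prey at levels: Pteropod 2, Sardine 3 → level 4.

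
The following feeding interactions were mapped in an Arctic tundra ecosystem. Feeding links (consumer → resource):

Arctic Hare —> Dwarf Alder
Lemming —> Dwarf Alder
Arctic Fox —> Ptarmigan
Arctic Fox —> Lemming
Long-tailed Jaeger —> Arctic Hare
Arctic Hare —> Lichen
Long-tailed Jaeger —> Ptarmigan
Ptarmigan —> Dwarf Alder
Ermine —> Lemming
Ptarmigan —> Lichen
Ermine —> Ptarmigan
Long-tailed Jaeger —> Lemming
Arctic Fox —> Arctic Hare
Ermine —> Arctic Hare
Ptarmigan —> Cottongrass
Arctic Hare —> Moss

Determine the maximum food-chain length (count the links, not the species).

2 links

One longest chain: Lichen → Ptarmigan → Long-tailed Jaeger.
It has 3 species and 2 links.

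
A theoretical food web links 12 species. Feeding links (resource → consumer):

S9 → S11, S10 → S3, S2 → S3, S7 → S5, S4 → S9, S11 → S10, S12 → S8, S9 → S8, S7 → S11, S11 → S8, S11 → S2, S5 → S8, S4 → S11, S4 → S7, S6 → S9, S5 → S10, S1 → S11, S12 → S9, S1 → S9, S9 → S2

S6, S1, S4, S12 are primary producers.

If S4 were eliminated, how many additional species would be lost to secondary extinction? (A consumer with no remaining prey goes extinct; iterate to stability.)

2

Remove S4.
Round 1: S7 (all prey gone) → extinct.
Round 2: S5 (all prey gone) → extinct.
No further losses. Total secondary extinctions: 2.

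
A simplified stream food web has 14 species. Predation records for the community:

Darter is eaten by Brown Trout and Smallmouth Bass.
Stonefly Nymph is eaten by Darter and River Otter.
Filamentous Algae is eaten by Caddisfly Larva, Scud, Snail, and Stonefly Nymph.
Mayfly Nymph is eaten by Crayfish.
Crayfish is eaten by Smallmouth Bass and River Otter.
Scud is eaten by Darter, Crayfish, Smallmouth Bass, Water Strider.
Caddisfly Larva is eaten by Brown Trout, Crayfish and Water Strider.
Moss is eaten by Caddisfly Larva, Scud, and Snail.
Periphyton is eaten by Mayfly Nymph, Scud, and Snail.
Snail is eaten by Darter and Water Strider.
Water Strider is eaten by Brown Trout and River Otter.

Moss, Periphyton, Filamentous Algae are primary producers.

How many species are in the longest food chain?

One longest chain: Moss → Snail → Darter → Smallmouth Bass.
It has 4 species and 3 links.

4 species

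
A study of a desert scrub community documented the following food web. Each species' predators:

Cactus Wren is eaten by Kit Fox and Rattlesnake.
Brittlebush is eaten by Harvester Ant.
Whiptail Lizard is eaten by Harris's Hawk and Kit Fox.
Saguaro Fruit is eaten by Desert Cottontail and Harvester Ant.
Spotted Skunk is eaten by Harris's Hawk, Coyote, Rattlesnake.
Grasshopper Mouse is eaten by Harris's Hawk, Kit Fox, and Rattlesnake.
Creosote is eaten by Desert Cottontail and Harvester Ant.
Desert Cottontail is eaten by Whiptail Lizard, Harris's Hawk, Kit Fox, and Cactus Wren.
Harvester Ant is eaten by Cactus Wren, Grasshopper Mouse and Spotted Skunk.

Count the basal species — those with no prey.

Basal species (no prey listed): Saguaro Fruit, Brittlebush, Creosote.
Count: 3.

3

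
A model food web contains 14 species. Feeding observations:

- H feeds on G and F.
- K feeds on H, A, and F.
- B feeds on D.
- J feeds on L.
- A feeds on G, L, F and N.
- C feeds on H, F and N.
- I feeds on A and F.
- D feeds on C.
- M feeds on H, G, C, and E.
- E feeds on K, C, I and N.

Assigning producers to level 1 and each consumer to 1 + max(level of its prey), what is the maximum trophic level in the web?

Producers (level 1): L, G, N, F.
G → H → C → E → M gives M level 5.
No species has a prey at level 5, so no species reaches level 6.

5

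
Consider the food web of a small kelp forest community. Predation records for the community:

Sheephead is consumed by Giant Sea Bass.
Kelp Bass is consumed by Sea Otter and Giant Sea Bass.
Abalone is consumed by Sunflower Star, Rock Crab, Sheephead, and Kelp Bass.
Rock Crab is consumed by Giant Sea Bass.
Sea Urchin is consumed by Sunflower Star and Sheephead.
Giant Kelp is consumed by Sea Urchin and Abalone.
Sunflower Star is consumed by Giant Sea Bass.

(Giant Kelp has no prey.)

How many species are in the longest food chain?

4 species

One longest chain: Giant Kelp → Sea Urchin → Sheephead → Giant Sea Bass.
It has 4 species and 3 links.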